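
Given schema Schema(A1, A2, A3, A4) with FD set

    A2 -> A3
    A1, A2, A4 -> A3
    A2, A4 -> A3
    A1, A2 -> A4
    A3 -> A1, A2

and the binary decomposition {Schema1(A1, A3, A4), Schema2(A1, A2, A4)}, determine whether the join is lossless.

Common attributes: Schema1 ∩ Schema2 = {A1, A4}.
No dependency enlarges {A1, A4}, so (A1, A4)⁺ = {A1, A4}.
The closure contains neither all of Schema1 = {A1, A3, A4} nor all of Schema2 = {A1, A2, A4}, so the common attributes are not a superkey of either fragment. The join is lossy.

No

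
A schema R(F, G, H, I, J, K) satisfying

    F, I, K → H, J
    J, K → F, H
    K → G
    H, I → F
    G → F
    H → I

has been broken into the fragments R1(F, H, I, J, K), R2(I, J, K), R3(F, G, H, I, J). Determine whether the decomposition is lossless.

No

Chase test. Columns are F, G, H, I, J, K; row i has aⱼ where attribute j ∈ Ri, else bᵢⱼ.
Initial tableau (one row per fragment):
  row 1: a1 b12 a3 a4 a5 a6
  row 2: b21 b22 b23 a4 a5 a6
  row 3: a1 a2 a3 a4 a5 b36
Rows 1 and 2 agree on J, K; apply J, K→F, H and equate their F, H entries.
Rows 1 and 2 agree on K; apply K→G and equate their G entries.
No row becomes fully distinguished — the join is lossy.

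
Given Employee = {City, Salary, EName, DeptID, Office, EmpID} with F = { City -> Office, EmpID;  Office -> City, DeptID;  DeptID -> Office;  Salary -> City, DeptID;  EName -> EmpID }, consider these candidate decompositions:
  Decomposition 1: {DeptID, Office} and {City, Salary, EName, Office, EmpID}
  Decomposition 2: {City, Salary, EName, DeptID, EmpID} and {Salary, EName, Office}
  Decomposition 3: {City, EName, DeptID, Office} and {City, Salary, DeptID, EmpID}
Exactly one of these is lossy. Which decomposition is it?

Decomposition 1: common = {Office}, closure = {City, DeptID, Office, EmpID} → lossless.
Decomposition 2: common = {Salary, EName}, closure = {City, Salary, EName, DeptID, Office, EmpID} → lossless.
Decomposition 3: common = {City, DeptID}, closure = {City, DeptID, Office, EmpID} → lossy.

Decomposition 3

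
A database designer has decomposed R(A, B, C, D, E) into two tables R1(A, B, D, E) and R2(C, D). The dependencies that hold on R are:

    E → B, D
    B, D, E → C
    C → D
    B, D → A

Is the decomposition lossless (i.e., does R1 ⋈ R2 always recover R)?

No

Common attributes: R1 ∩ R2 = {D}.
No dependency enlarges {D}, so (D)⁺ = {D}.
The closure contains neither all of R1 = {A, B, D, E} nor all of R2 = {C, D}, so the common attributes are not a superkey of either fragment. The join is lossy.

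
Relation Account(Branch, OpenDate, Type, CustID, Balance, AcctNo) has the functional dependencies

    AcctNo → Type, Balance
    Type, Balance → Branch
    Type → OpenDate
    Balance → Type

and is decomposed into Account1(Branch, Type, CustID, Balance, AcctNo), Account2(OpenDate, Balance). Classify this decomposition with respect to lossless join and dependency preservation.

Lossless test: (Balance)⁺ = {Branch, OpenDate, Type, Balance}, which contains all of one fragment — lossless.
Dependency preservation: the restricted closure of {Type} across the fragments never reaches {OpenDate}, so Type → OpenDate cannot be enforced without a join — not preserved.

lossless but not dependency-preserving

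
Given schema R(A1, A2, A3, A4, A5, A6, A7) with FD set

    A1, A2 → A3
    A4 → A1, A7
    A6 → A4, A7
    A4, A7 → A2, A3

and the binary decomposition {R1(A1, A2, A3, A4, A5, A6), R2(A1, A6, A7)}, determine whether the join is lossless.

Common attributes: R1 ∩ R2 = {A1, A6}.
Closure of {A1, A6}: A6 → A4, A7 applies, adding A4, A7; A4, A7 → A2, A3 applies, adding A2, A3. So (A1, A6)⁺ = {A1, A2, A3, A4, A6, A7}.
This closure contains every attribute of R2, so R1 ∩ R2 → R2. The join is lossless.

Yes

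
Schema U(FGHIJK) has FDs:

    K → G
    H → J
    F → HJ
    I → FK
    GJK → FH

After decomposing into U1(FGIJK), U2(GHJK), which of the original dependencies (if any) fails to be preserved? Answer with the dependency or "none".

F → HJ

Check F → HJ: no single fragment contains all of {FHJ}, and the restricted closure of {F} across the fragments never reaches {HJ}.
K → G is preserved.
H → J is preserved.
I → FK is preserved.
GJK → FH is preserved.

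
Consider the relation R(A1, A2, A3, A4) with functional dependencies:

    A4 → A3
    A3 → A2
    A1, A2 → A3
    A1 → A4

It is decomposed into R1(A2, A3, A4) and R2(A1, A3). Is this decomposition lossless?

Common attributes: R1 ∩ R2 = {A3}.
Closure of {A3}: A3 → A2 applies, adding A2. So (A3)⁺ = {A2, A3}.
The closure contains neither all of R1 = {A2, A3, A4} nor all of R2 = {A1, A3}, so the common attributes are not a superkey of either fragment. The join is lossy.

No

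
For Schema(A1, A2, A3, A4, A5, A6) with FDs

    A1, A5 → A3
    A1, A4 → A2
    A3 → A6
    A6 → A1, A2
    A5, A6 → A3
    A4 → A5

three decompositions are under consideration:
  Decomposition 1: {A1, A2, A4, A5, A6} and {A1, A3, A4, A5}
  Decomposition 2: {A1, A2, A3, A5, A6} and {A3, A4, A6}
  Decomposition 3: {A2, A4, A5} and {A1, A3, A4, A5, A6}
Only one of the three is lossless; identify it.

Decomposition 1

Decomposition 1: common = {A1, A4, A5}, closure = {A1, A2, A3, A4, A5, A6} → lossless.
Decomposition 2: common = {A3, A6}, closure = {A1, A2, A3, A6} → lossy.
Decomposition 3: common = {A4, A5}, closure = {A4, A5} → lossy.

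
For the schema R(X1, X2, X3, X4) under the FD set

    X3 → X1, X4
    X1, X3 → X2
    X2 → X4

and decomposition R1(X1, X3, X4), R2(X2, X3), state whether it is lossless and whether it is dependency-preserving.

lossless but not dependency-preserving

Lossless test: (X3)⁺ = {X1, X2, X3, X4}, which contains all of one fragment — lossless.
Dependency preservation: the restricted closure of {X2} across the fragments never reaches {X4}, so X2 → X4 cannot be enforced without a join — not preserved.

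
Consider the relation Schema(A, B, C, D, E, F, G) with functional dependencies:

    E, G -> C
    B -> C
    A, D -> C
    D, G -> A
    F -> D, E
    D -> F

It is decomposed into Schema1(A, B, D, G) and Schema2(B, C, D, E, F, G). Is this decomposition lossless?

Yes

Common attributes: Schema1 ∩ Schema2 = {B, D, G}.
Closure of {B, D, G}: B → C applies, adding C; D, G → A applies, adding A; D → F applies, adding F; F → D, E applies, adding E. So (B, D, G)⁺ = {A, B, C, D, E, F, G}.
This closure contains every attribute of Schema1, so Schema1 ∩ Schema2 → Schema1. The join is lossless.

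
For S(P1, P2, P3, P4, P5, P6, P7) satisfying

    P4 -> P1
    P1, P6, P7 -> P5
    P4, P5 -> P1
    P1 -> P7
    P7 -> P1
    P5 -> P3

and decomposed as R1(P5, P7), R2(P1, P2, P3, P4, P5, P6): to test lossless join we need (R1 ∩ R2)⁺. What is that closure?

P3, P5

R1 ∩ R2 = {P5}.
P5 → P3 applies, adding P3
Closure: {P3, P5}.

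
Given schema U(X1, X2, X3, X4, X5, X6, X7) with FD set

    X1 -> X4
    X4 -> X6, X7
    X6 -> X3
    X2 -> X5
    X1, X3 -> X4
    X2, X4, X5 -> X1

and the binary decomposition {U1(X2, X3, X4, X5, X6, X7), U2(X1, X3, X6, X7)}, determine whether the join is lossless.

No

Common attributes: U1 ∩ U2 = {X3, X6, X7}.
No dependency enlarges {X3, X6, X7}, so (X3, X6, X7)⁺ = {X3, X6, X7}.
The closure contains neither all of U1 = {X2, X3, X4, X5, X6, X7} nor all of U2 = {X1, X3, X6, X7}, so the common attributes are not a superkey of either fragment. The join is lossy.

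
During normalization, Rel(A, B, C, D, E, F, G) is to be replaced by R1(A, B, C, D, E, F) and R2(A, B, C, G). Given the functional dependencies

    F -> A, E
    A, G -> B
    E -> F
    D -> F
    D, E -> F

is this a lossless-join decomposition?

Common attributes: R1 ∩ R2 = {A, B, C}.
No dependency enlarges {A, B, C}, so (A, B, C)⁺ = {A, B, C}.
The closure contains neither all of R1 = {A, B, C, D, E, F} nor all of R2 = {A, B, C, G}, so the common attributes are not a superkey of either fragment. The join is lossy.

No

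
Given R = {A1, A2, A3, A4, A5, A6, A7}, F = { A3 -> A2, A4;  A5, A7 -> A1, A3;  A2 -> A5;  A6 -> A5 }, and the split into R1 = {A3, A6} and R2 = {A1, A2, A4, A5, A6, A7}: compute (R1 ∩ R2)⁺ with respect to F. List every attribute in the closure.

R1 ∩ R2 = {A6}.
A6 → A5 applies, adding A5
Closure: {A5, A6}.

A5, A6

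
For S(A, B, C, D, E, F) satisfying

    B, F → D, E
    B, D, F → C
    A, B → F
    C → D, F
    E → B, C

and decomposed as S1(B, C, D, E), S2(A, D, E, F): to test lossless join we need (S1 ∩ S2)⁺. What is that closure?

S1 ∩ S2 = {D, E}.
E → B, C applies, adding B, C
C → D, F applies, adding F
Closure: {B, C, D, E, F}.

B, C, D, E, F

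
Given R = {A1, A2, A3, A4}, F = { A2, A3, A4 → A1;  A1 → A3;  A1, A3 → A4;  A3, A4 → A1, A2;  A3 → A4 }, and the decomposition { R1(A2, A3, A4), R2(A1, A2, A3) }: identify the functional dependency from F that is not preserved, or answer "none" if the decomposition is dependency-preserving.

A2, A3, A4 → A1: restricted closure across fragments reaches A1.
A1 → A3 lies within R2.
A1, A3 → A4: restricted closure across fragments reaches A4.
A3, A4 → A1, A2: restricted closure across fragments reaches A1, A2.
A3 → A4 lies within R1.
Every dependency is enforceable on the fragments, so the decomposition is dependency-preserving.

none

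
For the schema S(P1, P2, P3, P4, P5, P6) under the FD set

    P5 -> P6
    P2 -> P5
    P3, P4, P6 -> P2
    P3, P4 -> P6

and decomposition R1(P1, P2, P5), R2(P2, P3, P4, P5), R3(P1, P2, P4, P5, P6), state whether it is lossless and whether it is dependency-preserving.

Lossless test (chase): Rows 1 and 2 agree on P5; apply P5→P6 and equate their P6 entries. Rows 1 and 3 agree on P5; apply P5→P6 and equate their P6 entries. No row becomes fully distinguished — the join is lossy.
Dependency preservation: P3, P4, P6 → P2; P3, P4 → P6 are not contained in any single fragment, but the restricted closure of each left-hand side across the fragments still reaches the right-hand side; the remaining FDs each lie inside some fragment. All dependencies are preserved.

lossy but dependency-preserving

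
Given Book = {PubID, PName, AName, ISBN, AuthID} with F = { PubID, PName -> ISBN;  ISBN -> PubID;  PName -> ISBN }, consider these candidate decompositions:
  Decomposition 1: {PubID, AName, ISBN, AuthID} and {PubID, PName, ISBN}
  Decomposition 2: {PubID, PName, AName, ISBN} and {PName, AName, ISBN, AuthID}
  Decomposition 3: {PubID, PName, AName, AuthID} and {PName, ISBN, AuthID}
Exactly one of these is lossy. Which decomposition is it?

Decomposition 1: common = {PubID, ISBN}, closure = {PubID, ISBN} → lossy.
Decomposition 2: common = {PName, AName, ISBN}, closure = {PubID, PName, AName, ISBN} → lossless.
Decomposition 3: common = {PName, AuthID}, closure = {PubID, PName, ISBN, AuthID} → lossless.

Decomposition 1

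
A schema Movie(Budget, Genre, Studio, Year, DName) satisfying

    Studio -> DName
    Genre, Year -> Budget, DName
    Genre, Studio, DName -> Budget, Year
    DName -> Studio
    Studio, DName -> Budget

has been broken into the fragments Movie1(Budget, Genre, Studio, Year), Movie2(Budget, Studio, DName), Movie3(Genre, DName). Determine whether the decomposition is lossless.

Chase test. Columns are Budget, Genre, Studio, Year, DName; row i has aⱼ where attribute j ∈ Moviei, else bᵢⱼ.
Initial tableau (one row per fragment):
  row 1: a1 a2 a3 a4 b15
  row 2: a1 b22 a3 b24 a5
  row 3: b31 a2 b33 b34 a5
Rows 1 and 2 agree on Studio; apply Studio→DName and equate their DName entries.
Rows 1 and 3 agree on DName; apply DName→Studio and equate their Studio entries.
Rows 1 and 3 agree on Studio, DName; apply Studio, DName→Budget and equate their Budget entries.
Rows 1 and 3 agree on Genre, Studio, DName; apply Genre, Studio, DName→Budget, Year and equate their Budget, Year entries.
Row 1 is now all distinguished symbols — the join is lossless.

Yes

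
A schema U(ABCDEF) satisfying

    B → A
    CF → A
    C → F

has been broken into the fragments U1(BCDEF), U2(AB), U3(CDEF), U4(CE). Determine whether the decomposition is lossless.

Yes

Chase test. Columns are ABCDEF; row i has aⱼ where attribute j ∈ Ui, else bᵢⱼ.
Initial tableau (one row per fragment):
  row 1: b11 a2 a3 a4 a5 a6
  row 2: a1 a2 b23 b24 b25 b26
  row 3: b31 b32 a3 a4 a5 a6
  row 4: b41 b42 a3 b44 a5 b46
Rows 1 and 2 agree on B; apply B→A and equate their A entries.
Rows 1 and 3 agree on CF; apply CF→A and equate their A entries.
Rows 1 and 4 agree on C; apply C→F and equate their F entries.
Rows 1 and 4 agree on CF; apply CF→A and equate their A entries.
Row 1 is now all distinguished symbols — the join is lossless.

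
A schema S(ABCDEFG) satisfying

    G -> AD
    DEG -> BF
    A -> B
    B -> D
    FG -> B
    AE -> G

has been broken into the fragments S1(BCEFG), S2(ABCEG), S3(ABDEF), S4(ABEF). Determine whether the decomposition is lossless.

Yes

Chase test. Columns are ABCDEFG; row i has aⱼ where attribute j ∈ Si, else bᵢⱼ.
Initial tableau (one row per fragment):
  row 1: b11 a2 a3 b14 a5 a6 a7
  row 2: a1 a2 a3 b24 a5 b26 a7
  row 3: a1 a2 b33 a4 a5 a6 b37
  row 4: a1 a2 b43 b44 a5 a6 b47
Rows 1 and 2 agree on G; apply G→AD and equate their AD entries.
Rows 1 and 2 agree on DEG; apply DEG→BF and equate their BF entries.
Rows 1 and 3 agree on B; apply B→D and equate their D entries.
Rows 1 and 4 agree on B; apply B→D and equate their D entries.
Rows 1 and 3 agree on AE; apply AE→G and equate their G entries.
Rows 1 and 4 agree on AE; apply AE→G and equate their G entries.
Row 1 is now all distinguished symbols — the join is lossless.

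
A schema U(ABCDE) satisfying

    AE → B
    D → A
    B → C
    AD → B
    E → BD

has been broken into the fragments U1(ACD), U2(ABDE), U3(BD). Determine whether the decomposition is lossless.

Yes

Chase test. Columns are ABCDE; row i has aⱼ where attribute j ∈ Ui, else bᵢⱼ.
Initial tableau (one row per fragment):
  row 1: a1 b12 a3 a4 b15
  row 2: a1 a2 b23 a4 a5
  row 3: b31 a2 b33 a4 b35
Rows 1 and 3 agree on D; apply D→A and equate their A entries.
Rows 2 and 3 agree on B; apply B→C and equate their C entries.
Rows 1 and 2 agree on AD; apply AD→B and equate their B entries.
Rows 1 and 2 agree on B; apply B→C and equate their C entries.
Row 2 is now all distinguished symbols — the join is lossless.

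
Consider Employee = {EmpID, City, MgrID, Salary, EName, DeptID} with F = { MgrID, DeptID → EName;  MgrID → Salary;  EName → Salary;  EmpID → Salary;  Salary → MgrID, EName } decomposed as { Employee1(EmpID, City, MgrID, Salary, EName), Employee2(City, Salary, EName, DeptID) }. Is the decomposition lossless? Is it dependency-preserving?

Lossless test: (City, Salary, EName)⁺ = {City, MgrID, Salary, EName}, which is a superkey of neither fragment — lossy.
Dependency preservation: MgrID, DeptID → EName is not contained in any single fragment, but the restricted closure of its left-hand side across the fragments still reaches the right-hand side; the remaining FDs each lie inside some fragment. All dependencies are preserved.

lossy but dependency-preserving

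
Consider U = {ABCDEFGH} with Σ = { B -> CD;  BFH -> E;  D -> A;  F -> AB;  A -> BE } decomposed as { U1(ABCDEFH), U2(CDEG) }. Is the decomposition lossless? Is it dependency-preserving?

lossy but dependency-preserving

Lossless test: (CDE)⁺ = {ABCDE}, which is a superkey of neither fragment — lossy.
Dependency preservation: every FD's attributes lie within a single fragment, so each can be enforced locally — preserved.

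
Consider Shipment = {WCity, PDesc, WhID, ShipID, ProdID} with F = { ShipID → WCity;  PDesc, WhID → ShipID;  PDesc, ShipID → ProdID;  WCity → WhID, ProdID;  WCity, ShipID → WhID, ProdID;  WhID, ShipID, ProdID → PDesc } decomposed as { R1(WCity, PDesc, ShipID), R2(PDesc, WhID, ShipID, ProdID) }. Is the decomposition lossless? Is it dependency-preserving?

Lossless test: (PDesc, ShipID)⁺ = {WCity, PDesc, WhID, ShipID, ProdID}, which contains all of one fragment — lossless.
Dependency preservation: the restricted closure of {WCity} across the fragments never reaches {WhID, ProdID}, so WCity → WhID, ProdID cannot be enforced without a join — not preserved.

lossless but not dependency-preserving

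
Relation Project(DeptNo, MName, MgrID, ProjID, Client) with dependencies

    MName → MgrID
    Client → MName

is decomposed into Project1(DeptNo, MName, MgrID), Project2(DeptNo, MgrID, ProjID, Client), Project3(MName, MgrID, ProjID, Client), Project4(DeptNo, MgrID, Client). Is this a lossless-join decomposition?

Yes

Chase test. Columns are DeptNo, MName, MgrID, ProjID, Client; row i has aⱼ where attribute j ∈ Projecti, else bᵢⱼ.
Initial tableau (one row per fragment):
  row 1: a1 a2 a3 b14 b15
  row 2: a1 b22 a3 a4 a5
  row 3: b31 a2 a3 a4 a5
  row 4: a1 b42 a3 b44 a5
Rows 2 and 3 agree on Client; apply Client→MName and equate their MName entries.
Rows 2 and 4 agree on Client; apply Client→MName and equate their MName entries.
Row 2 is now all distinguished symbols — the join is lossless.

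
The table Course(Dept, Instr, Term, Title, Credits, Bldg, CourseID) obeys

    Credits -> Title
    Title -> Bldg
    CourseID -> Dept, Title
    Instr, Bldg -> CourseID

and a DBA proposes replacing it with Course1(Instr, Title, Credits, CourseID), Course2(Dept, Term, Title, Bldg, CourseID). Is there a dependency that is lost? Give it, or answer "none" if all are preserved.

Check Instr, Bldg → CourseID: no single fragment contains all of {Instr, Bldg, CourseID}, and the restricted closure of {Instr, Bldg} across the fragments never reaches {CourseID}.
Credits → Title is preserved.
Title → Bldg is preserved.
CourseID → Dept, Title is preserved.

Instr, Bldg -> CourseID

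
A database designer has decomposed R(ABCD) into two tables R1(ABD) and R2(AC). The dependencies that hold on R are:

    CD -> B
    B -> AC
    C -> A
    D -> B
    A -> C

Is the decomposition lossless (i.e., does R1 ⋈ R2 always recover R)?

Yes

Common attributes: R1 ∩ R2 = {A}.
Closure of {A}: A → C applies, adding C. So (A)⁺ = {AC}.
This closure contains every attribute of R2, so R1 ∩ R2 → R2. The join is lossless.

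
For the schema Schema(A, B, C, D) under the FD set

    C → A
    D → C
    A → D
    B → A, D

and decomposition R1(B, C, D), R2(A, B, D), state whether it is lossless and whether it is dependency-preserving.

Lossless test: (B, D)⁺ = {A, B, C, D}, which contains all of one fragment — lossless.
Dependency preservation: C → A is not contained in any single fragment, but the restricted closure of its left-hand side across the fragments still reaches the right-hand side; the remaining FDs each lie inside some fragment. All dependencies are preserved.

lossless and dependency-preserving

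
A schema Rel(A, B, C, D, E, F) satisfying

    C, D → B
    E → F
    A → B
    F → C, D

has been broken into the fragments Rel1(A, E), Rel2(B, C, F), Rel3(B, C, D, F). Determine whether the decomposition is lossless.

Chase test. Columns are A, B, C, D, E, F; row i has aⱼ where attribute j ∈ Reli, else bᵢⱼ.
Initial tableau (one row per fragment):
  row 1: a1 b12 b13 b14 a5 b16
  row 2: b21 a2 a3 b24 b25 a6
  row 3: b31 a2 a3 a4 b35 a6
Rows 2 and 3 agree on F; apply F→C, D and equate their C, D entries.
No row becomes fully distinguished — the join is lossy.

No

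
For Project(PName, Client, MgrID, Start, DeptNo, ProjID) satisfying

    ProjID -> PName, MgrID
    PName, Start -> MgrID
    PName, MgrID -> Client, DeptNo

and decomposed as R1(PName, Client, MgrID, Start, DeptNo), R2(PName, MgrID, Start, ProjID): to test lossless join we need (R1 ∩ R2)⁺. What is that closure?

PName, Client, MgrID, Start, DeptNo

R1 ∩ R2 = {PName, MgrID, Start}.
PName, MgrID → Client, DeptNo applies, adding Client, DeptNo
Closure: {PName, Client, MgrID, Start, DeptNo}.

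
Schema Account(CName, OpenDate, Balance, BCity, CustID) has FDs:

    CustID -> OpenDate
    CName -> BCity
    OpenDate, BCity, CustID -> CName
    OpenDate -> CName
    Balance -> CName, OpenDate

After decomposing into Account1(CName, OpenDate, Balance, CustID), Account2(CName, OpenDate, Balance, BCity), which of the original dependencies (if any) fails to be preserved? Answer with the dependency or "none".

none

CustID → OpenDate lies within Account1.
CName → BCity lies within Account2.
OpenDate, BCity, CustID → CName: restricted closure across fragments reaches CName.
OpenDate → CName lies within Account1.
Balance → CName, OpenDate lies within Account1.
Every dependency is enforceable on the fragments, so the decomposition is dependency-preserving.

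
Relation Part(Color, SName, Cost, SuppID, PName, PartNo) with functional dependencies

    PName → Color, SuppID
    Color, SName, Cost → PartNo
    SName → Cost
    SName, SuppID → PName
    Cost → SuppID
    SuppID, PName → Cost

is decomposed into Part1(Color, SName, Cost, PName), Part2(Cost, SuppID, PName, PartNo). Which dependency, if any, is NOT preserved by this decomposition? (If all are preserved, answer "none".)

Color, SName, Cost → PartNo

Check Color, SName, Cost → PartNo: no single fragment contains all of {Color, SName, Cost, PartNo}, and the restricted closure of {Color, SName, Cost} across the fragments never reaches {PartNo}.
PName → Color, SuppID is preserved.
SName → Cost is preserved.
SName, SuppID → PName is preserved.
Cost → SuppID is preserved.
SuppID, PName → Cost is preserved.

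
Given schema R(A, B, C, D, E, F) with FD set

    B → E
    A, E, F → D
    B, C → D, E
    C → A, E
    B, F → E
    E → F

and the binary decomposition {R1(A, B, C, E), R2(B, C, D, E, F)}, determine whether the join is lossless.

Common attributes: R1 ∩ R2 = {B, C, E}.
Closure of {B, C, E}: B, C → D, E applies, adding D; C → A, E applies, adding A; E → F applies, adding F. So (B, C, E)⁺ = {A, B, C, D, E, F}.
This closure contains every attribute of R1, so R1 ∩ R2 → R1. The join is lossless.

Yes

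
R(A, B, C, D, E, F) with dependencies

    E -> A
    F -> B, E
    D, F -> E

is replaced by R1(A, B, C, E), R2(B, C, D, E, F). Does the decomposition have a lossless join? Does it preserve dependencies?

Lossless test: (B, C, E)⁺ = {A, B, C, E}, which contains all of one fragment — lossless.
Dependency preservation: every FD's attributes lie within a single fragment, so each can be enforced locally — preserved.

lossless and dependency-preserving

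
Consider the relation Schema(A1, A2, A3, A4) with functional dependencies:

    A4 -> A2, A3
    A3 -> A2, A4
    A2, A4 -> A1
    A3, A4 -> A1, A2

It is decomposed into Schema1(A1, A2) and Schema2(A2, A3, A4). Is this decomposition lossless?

No

Common attributes: Schema1 ∩ Schema2 = {A2}.
No dependency enlarges {A2}, so (A2)⁺ = {A2}.
The closure contains neither all of Schema1 = {A1, A2} nor all of Schema2 = {A2, A3, A4}, so the common attributes are not a superkey of either fragment. The join is lossy.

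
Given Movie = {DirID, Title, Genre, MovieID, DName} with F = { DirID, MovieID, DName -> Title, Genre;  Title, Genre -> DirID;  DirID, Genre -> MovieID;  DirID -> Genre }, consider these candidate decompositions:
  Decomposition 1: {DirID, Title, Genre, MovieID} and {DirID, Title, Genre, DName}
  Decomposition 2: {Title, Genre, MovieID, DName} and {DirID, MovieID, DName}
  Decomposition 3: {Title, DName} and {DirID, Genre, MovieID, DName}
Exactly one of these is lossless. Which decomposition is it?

Decomposition 1: common = {DirID, Title, Genre}, closure = {DirID, Title, Genre, MovieID} → lossless.
Decomposition 2: common = {MovieID, DName}, closure = {MovieID, DName} → lossy.
Decomposition 3: common = {DName}, closure = {DName} → lossy.

Decomposition 1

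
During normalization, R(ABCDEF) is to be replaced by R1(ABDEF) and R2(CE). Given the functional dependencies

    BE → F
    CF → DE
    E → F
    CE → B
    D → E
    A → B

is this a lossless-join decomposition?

No

Common attributes: R1 ∩ R2 = {E}.
Closure of {E}: E → F applies, adding F. So (E)⁺ = {EF}.
The closure contains neither all of R1 = {ABDEF} nor all of R2 = {CE}, so the common attributes are not a superkey of either fragment. The join is lossy.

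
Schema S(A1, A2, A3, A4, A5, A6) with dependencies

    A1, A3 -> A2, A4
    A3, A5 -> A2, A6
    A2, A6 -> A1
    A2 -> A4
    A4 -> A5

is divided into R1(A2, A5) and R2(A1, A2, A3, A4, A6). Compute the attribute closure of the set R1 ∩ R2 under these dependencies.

R1 ∩ R2 = {A2}.
A2 → A4 applies, adding A4
A4 → A5 applies, adding A5
Closure: {A2, A4, A5}.

A2, A4, A5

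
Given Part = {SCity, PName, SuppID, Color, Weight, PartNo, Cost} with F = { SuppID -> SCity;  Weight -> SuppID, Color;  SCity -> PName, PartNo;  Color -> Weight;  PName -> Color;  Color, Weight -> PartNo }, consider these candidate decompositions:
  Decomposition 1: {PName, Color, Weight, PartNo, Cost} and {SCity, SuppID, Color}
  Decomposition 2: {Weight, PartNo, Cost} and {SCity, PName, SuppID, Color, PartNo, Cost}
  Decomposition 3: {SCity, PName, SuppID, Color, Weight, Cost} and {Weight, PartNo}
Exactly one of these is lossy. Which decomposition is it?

Decomposition 2

Decomposition 1: common = {Color}, closure = {SCity, PName, SuppID, Color, Weight, PartNo} → lossless.
Decomposition 2: common = {PartNo, Cost}, closure = {PartNo, Cost} → lossy.
Decomposition 3: common = {Weight}, closure = {SCity, PName, SuppID, Color, Weight, PartNo} → lossless.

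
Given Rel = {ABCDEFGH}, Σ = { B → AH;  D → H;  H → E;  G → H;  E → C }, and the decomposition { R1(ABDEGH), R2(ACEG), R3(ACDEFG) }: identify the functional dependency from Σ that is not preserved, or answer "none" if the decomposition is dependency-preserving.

B → AH lies within R1.
D → H lies within R1.
H → E lies within R1.
G → H lies within R1.
E → C lies within R2.
Every dependency is enforceable on the fragments, so the decomposition is dependency-preserving.

none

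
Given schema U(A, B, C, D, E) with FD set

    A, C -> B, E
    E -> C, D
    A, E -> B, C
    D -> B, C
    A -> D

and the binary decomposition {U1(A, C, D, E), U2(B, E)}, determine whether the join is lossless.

Common attributes: U1 ∩ U2 = {E}.
Closure of {E}: E → C, D applies, adding C, D; D → B, C applies, adding B. So (E)⁺ = {B, C, D, E}.
This closure contains every attribute of U2, so U1 ∩ U2 → U2. The join is lossless.

Yes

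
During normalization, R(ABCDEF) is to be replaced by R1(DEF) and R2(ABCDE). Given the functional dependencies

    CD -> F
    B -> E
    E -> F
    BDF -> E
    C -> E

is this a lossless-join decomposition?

Common attributes: R1 ∩ R2 = {DE}.
Closure of {DE}: E → F applies, adding F. So (DE)⁺ = {DEF}.
This closure contains every attribute of R1, so R1 ∩ R2 → R1. The join is lossless.

Yes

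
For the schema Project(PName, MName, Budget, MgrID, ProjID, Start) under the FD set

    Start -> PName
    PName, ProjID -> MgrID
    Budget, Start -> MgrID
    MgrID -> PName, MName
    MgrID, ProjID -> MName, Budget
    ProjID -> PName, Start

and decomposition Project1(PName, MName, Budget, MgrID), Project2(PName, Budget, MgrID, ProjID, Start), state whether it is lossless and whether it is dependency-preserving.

lossless and dependency-preserving

Lossless test: (PName, Budget, MgrID)⁺ = {PName, MName, Budget, MgrID}, which contains all of one fragment — lossless.
Dependency preservation: MgrID, ProjID → MName, Budget is not contained in any single fragment, but the restricted closure of its left-hand side across the fragments still reaches the right-hand side; the remaining FDs each lie inside some fragment. All dependencies are preserved.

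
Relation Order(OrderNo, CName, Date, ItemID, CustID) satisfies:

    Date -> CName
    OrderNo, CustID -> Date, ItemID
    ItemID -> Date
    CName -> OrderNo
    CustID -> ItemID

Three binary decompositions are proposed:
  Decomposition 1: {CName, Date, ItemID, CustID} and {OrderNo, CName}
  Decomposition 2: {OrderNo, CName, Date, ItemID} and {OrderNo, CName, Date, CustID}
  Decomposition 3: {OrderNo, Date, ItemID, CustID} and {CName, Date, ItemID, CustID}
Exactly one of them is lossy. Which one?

Decomposition 1: common = {CName}, closure = {OrderNo, CName} → lossless.
Decomposition 2: common = {OrderNo, CName, Date}, closure = {OrderNo, CName, Date} → lossy.
Decomposition 3: common = {Date, ItemID, CustID}, closure = {OrderNo, CName, Date, ItemID, CustID} → lossless.

Decomposition 2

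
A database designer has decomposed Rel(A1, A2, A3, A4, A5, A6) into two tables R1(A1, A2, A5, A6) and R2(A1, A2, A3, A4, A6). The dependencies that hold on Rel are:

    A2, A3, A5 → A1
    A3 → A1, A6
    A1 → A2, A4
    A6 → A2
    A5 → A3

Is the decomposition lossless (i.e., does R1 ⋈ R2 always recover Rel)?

No

Common attributes: R1 ∩ R2 = {A1, A2, A6}.
Closure of {A1, A2, A6}: A1 → A2, A4 applies, adding A4. So (A1, A2, A6)⁺ = {A1, A2, A4, A6}.
The closure contains neither all of R1 = {A1, A2, A5, A6} nor all of R2 = {A1, A2, A3, A4, A6}, so the common attributes are not a superkey of either fragment. The join is lossy.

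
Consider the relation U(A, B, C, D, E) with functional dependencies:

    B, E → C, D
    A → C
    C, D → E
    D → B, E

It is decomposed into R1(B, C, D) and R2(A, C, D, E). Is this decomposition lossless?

Common attributes: R1 ∩ R2 = {C, D}.
Closure of {C, D}: C, D → E applies, adding E; D → B, E applies, adding B. So (C, D)⁺ = {B, C, D, E}.
This closure contains every attribute of R1, so R1 ∩ R2 → R1. The join is lossless.

Yes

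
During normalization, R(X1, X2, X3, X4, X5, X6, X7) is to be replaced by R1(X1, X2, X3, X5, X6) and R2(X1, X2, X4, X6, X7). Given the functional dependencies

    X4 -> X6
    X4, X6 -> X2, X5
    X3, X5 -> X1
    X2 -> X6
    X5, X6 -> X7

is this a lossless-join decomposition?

No

Common attributes: R1 ∩ R2 = {X1, X2, X6}.
No dependency enlarges {X1, X2, X6}, so (X1, X2, X6)⁺ = {X1, X2, X6}.
The closure contains neither all of R1 = {X1, X2, X3, X5, X6} nor all of R2 = {X1, X2, X4, X6, X7}, so the common attributes are not a superkey of either fragment. The join is lossy.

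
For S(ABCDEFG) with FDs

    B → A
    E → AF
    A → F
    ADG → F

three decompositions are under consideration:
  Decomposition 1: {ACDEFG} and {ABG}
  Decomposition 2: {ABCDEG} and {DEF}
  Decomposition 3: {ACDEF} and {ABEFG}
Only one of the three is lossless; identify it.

Decomposition 2

Decomposition 1: common = {AG}, closure = {AFG} → lossy.
Decomposition 2: common = {DE}, closure = {ADEF} → lossless.
Decomposition 3: common = {AEF}, closure = {AEF} → lossy.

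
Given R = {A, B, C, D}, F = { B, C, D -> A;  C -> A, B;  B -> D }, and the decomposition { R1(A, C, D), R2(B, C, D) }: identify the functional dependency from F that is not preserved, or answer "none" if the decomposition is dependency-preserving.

none

B, C, D → A: restricted closure across fragments reaches A.
C → A, B: restricted closure across fragments reaches A, B.
B → D lies within R2.
Every dependency is enforceable on the fragments, so the decomposition is dependency-preserving.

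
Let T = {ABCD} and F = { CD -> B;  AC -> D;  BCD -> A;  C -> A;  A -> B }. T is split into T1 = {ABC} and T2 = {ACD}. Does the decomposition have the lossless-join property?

Common attributes: T1 ∩ T2 = {AC}.
Closure of {AC}: AC → D applies, adding D; A → B applies, adding B. So (AC)⁺ = {ABCD}.
This closure contains every attribute of T1, so T1 ∩ T2 → T1. The join is lossless.

Yes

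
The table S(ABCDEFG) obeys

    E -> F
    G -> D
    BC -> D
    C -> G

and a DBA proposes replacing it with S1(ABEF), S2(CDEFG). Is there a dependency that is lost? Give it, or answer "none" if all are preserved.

none

E → F lies within S1.
G → D lies within S2.
BC → D: restricted closure across fragments reaches D.
C → G lies within S2.
Every dependency is enforceable on the fragments, so the decomposition is dependency-preserving.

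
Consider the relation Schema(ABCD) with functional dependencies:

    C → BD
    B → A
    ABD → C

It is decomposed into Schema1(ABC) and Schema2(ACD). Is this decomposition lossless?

Common attributes: Schema1 ∩ Schema2 = {AC}.
Closure of {AC}: C → BD applies, adding BD. So (AC)⁺ = {ABCD}.
This closure contains every attribute of Schema1, so Schema1 ∩ Schema2 → Schema1. The join is lossless.

Yes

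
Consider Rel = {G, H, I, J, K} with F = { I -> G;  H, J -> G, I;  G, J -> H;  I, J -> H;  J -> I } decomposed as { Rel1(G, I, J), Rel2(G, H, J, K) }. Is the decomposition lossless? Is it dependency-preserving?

Lossless test: (G, J)⁺ = {G, H, I, J}, which contains all of one fragment — lossless.
Dependency preservation: H, J → G, I; I, J → H are not contained in any single fragment, but the restricted closure of each left-hand side across the fragments still reaches the right-hand side; the remaining FDs each lie inside some fragment. All dependencies are preserved.

lossless and dependency-preserving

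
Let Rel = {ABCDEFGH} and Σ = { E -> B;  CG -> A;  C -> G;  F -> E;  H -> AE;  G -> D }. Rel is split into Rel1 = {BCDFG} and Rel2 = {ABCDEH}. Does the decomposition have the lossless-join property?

No

Common attributes: Rel1 ∩ Rel2 = {BCD}.
Closure of {BCD}: C → G applies, adding G; CG → A applies, adding A. So (BCD)⁺ = {ABCDG}.
The closure contains neither all of Rel1 = {BCDFG} nor all of Rel2 = {ABCDEH}, so the common attributes are not a superkey of either fragment. The join is lossy.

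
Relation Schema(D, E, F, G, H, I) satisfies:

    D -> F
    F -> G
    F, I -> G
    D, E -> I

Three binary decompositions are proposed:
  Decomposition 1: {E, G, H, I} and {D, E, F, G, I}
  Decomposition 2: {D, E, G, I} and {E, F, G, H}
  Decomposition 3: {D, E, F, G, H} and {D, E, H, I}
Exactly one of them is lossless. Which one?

Decomposition 3

Decomposition 1: common = {E, G, I}, closure = {E, G, I} → lossy.
Decomposition 2: common = {E, G}, closure = {E, G} → lossy.
Decomposition 3: common = {D, E, H}, closure = {D, E, F, G, H, I} → lossless.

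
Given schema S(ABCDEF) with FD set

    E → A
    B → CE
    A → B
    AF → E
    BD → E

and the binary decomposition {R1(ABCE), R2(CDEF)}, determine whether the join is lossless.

Common attributes: R1 ∩ R2 = {CE}.
Closure of {CE}: E → A applies, adding A; A → B applies, adding B. So (CE)⁺ = {ABCE}.
This closure contains every attribute of R1, so R1 ∩ R2 → R1. The join is lossless.

Yes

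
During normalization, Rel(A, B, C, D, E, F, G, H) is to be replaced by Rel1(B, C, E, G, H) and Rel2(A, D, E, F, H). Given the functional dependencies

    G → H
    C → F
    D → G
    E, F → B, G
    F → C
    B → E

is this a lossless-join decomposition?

No

Common attributes: Rel1 ∩ Rel2 = {E, H}.
No dependency enlarges {E, H}, so (E, H)⁺ = {E, H}.
The closure contains neither all of Rel1 = {B, C, E, G, H} nor all of Rel2 = {A, D, E, F, H}, so the common attributes are not a superkey of either fragment. The join is lossy.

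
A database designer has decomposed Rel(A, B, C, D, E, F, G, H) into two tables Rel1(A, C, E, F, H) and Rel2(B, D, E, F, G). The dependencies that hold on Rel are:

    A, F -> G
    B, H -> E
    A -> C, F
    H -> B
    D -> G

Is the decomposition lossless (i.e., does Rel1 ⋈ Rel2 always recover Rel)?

No

Common attributes: Rel1 ∩ Rel2 = {E, F}.
No dependency enlarges {E, F}, so (E, F)⁺ = {E, F}.
The closure contains neither all of Rel1 = {A, C, E, F, H} nor all of Rel2 = {B, D, E, F, G}, so the common attributes are not a superkey of either fragment. The join is lossy.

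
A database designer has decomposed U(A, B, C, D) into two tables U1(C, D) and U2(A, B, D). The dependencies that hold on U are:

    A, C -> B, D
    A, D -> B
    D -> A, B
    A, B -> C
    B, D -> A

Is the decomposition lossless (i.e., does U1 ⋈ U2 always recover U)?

Common attributes: U1 ∩ U2 = {D}.
Closure of {D}: D → A, B applies, adding A, B; A, B → C applies, adding C. So (D)⁺ = {A, B, C, D}.
This closure contains every attribute of U1, so U1 ∩ U2 → U1. The join is lossless.

Yes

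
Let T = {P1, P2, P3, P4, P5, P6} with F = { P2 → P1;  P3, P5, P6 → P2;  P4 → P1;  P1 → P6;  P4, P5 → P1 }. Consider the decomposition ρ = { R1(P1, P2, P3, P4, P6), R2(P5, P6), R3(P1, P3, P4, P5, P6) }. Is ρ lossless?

Chase test. Columns are P1, P2, P3, P4, P5, P6; row i has aⱼ where attribute j ∈ Ri, else bᵢⱼ.
Initial tableau (one row per fragment):
  row 1: a1 a2 a3 a4 b15 a6
  row 2: b21 b22 b23 b24 a5 a6
  row 3: a1 b32 a3 a4 a5 a6
No row becomes fully distinguished — the join is lossy.

No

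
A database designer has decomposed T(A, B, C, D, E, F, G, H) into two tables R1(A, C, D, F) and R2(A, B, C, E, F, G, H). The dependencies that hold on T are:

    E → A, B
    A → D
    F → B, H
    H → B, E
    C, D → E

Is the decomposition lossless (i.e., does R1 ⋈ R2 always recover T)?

Common attributes: R1 ∩ R2 = {A, C, F}.
Closure of {A, C, F}: A → D applies, adding D; F → B, H applies, adding B, H; H → B, E applies, adding E. So (A, C, F)⁺ = {A, B, C, D, E, F, H}.
This closure contains every attribute of R1, so R1 ∩ R2 → R1. The join is lossless.

Yes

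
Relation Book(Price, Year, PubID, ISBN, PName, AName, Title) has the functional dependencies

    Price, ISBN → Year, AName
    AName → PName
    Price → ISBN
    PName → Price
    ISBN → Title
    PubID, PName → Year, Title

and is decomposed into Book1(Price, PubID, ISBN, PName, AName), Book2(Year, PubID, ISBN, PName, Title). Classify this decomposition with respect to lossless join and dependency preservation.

lossless and dependency-preserving

Lossless test: (PubID, ISBN, PName)⁺ = {Price, Year, PubID, ISBN, PName, AName, Title}, which contains all of one fragment — lossless.
Dependency preservation: Price, ISBN → Year, AName is not contained in any single fragment, but the restricted closure of its left-hand side across the fragments still reaches the right-hand side; the remaining FDs each lie inside some fragment. All dependencies are preserved.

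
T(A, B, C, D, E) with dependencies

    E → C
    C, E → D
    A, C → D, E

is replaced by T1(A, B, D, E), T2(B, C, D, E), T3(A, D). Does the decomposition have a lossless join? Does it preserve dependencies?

Lossless test (chase): Rows 1 and 2 agree on E; apply E→C and equate their C entries. Row 1 is now all distinguished symbols — the join is lossless.
Dependency preservation: the restricted closure of {A, C} across the fragments never reaches {D, E}, so A, C → D, E cannot be enforced without a join — not preserved.

lossless but not dependency-preserving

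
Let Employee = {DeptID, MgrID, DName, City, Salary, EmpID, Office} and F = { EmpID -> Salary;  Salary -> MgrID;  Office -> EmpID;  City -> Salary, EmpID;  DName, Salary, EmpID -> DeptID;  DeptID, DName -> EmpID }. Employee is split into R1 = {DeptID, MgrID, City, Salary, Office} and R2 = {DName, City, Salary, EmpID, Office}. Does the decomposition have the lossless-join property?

Common attributes: R1 ∩ R2 = {City, Salary, Office}.
Closure of {City, Salary, Office}: Salary → MgrID applies, adding MgrID; Office → EmpID applies, adding EmpID. So (City, Salary, Office)⁺ = {MgrID, City, Salary, EmpID, Office}.
The closure contains neither all of R1 = {DeptID, MgrID, City, Salary, Office} nor all of R2 = {DName, City, Salary, EmpID, Office}, so the common attributes are not a superkey of either fragment. The join is lossy.

No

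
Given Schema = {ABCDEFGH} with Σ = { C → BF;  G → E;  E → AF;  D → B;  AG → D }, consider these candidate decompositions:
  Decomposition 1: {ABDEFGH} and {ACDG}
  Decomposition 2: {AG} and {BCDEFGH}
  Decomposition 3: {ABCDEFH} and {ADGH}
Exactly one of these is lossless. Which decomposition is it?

Decomposition 1: common = {ADG}, closure = {ABDEFG} → lossy.
Decomposition 2: common = {G}, closure = {ABDEFG} → lossless.
Decomposition 3: common = {ADH}, closure = {ABDH} → lossy.

Decomposition 2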